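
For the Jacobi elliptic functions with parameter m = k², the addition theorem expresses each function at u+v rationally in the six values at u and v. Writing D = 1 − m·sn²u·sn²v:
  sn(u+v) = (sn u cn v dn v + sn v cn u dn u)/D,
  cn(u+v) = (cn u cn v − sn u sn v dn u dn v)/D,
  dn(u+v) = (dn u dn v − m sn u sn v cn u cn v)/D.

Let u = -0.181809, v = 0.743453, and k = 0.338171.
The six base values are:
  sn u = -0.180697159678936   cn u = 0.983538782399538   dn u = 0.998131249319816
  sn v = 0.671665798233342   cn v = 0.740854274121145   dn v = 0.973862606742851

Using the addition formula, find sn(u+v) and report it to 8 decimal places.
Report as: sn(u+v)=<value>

sn(u+v)=0.52989624

m = k² = 0.114359625241
D = 1 − m·sn²u·sn²v = 0.9983154579977434
sn(u+v) = (sn u·cn v·dn v + sn v·cn u·dn u)/D = 0.5290036038220309/0.9983154579977434 = 0.5298962362888972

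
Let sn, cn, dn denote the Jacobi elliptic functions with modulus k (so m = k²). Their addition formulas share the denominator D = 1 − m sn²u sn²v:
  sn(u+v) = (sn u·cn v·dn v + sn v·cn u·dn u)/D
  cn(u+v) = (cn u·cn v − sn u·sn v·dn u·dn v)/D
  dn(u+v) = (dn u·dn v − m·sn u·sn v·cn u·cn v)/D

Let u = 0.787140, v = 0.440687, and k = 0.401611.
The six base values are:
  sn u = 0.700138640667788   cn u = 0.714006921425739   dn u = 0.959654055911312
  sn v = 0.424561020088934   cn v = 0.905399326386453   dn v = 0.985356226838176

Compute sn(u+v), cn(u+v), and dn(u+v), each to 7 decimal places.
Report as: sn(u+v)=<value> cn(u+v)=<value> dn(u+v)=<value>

sn(u+v)=0.9287676 cn(u+v)=0.3706625 dn(u+v)=0.9278300

m = k² = 0.161291395321
D = 1 − m·sn²u·sn²v = 0.9857485343870676
sn(u+v) = (sn u·cn v·dn v + sn v·cn u·dn u)/D = 0.9155313491403029/0.9857485343870676 = 0.9287676493575258
cn(u+v) = (cn u·cn v − sn u·sn v·dn u·dn v)/D = 0.3653799690563079/0.9857485343870676 = 0.3706624522485331
dn(u+v) = (dn u·dn v − m·sn u·sn v·cn u·cn v)/D = 0.9146070764650561/0.9857485343870676 = 0.9278300140042848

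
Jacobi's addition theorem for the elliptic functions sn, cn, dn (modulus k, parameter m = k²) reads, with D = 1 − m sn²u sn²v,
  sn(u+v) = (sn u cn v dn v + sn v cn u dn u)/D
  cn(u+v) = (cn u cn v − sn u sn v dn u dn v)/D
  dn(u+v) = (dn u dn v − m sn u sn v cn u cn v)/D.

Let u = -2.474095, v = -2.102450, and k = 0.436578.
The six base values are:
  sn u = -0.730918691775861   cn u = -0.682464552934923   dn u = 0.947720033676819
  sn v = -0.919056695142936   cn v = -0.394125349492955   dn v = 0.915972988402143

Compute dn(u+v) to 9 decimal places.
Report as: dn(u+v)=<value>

dn(u+v)=0.912095950

m = k² = 0.190600350084
D = 1 − m·sn²u·sn²v = 0.9139904972732347
dn(u+v) = (dn u·dn v − m·sn u·sn v·cn u·cn v)/D = 0.8336470306385311/0.9139904972732347 = 0.9120959497123905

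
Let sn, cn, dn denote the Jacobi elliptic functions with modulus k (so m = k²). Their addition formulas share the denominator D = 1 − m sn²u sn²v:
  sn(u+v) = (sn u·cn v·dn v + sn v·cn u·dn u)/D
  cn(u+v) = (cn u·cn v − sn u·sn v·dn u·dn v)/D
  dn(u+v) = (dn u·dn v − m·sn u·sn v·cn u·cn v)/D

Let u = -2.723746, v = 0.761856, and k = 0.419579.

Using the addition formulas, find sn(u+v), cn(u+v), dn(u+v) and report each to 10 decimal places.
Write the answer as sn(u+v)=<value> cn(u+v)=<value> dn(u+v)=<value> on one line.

sn(u+v)=-0.9593887635 cn(u+v)=-0.2820872214 dn(u+v)=0.9154026705

sn u = -0.5367810547946938, cn u = -0.8437215768329597, dn u = 0.9743074589187923
sn v = 0.6818869308237999, cn v = 0.7314575951972188, dn v = 0.9581981419193058
m = k² = 0.176046537241
D = 1 − m·sn²u·sn²v = 0.9764144189774133
sn(u+v) = (sn u·cn v·dn v + sn v·cn u·dn u)/D = -0.9367610220898645/0.9764144189774133 = -0.9593887635036389
cn(u+v) = (cn u·cn v − sn u·sn v·dn u·dn v)/D = -0.2754340303596342/0.9764144189774133 = -0.2820872213748061
dn(u+v) = (dn u·dn v − m·sn u·sn v·cn u·cn v)/D = 0.89381236664618/0.9764144189774133 = 0.9154026704995392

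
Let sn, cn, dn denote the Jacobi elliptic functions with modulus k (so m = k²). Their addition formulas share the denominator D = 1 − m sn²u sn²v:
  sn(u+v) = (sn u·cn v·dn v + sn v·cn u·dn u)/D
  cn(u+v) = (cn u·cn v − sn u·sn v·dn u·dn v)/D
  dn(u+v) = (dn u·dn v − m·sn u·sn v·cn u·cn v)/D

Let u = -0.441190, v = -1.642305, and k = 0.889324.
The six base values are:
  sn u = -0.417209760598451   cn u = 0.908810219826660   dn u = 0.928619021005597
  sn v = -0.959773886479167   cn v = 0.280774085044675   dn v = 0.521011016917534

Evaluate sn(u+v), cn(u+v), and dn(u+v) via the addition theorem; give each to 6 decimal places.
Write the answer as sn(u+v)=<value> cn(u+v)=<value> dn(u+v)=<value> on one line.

m = k² = 0.790897176976
D = 1 − m·sn²u·sn²v = 0.8731861158451688
sn(u+v) = (sn u·cn v·dn v + sn v·cn u·dn u)/D = -0.8710222028619837/0.8731861158451688 = -0.997521819296118
cn(u+v) = (cn u·cn v − sn u·sn v·dn u·dn v)/D = 0.06143545414685184/0.8731861158451688 = 0.07035780005204002
dn(u+v) = (dn u·dn v − m·sn u·sn v·cn u·cn v)/D = 0.403009153049372/0.8731861158451688 = 0.4615386636780109

sn(u+v)=-0.997522 cn(u+v)=0.070358 dn(u+v)=0.461539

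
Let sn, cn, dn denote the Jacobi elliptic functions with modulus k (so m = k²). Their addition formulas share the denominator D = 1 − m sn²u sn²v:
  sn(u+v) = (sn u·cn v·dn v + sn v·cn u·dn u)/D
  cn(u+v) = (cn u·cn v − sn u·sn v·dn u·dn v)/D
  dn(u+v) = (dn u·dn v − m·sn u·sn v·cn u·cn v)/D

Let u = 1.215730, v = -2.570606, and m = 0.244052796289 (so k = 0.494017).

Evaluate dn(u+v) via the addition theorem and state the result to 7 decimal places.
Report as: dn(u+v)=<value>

sn u = 0.9173756670991776, cn u = 0.3980224684792792, dn u = 0.8914092818900558
sn v = -0.7008427754248573, cn v = -0.713315781498477, dn v = 0.9381503089037473
m = k² = 0.244052796289
D = 1 − m·sn²u·sn²v = 0.8991166668562716
dn(u+v) = (dn u·dn v − m·sn u·sn v·cn u·cn v)/D = 0.7917265785657642/0.8991166668562716 = 0.880560451997856

dn(u+v)=0.8805605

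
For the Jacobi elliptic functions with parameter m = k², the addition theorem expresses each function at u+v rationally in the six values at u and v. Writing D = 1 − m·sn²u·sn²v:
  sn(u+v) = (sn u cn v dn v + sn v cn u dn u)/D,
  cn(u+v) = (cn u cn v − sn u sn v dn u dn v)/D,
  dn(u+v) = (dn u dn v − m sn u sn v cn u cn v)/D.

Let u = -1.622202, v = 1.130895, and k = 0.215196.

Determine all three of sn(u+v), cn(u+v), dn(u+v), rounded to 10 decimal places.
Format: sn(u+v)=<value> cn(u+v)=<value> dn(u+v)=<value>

sn(u+v)=-0.4710098798 cn(u+v)=0.8821279347 dn(u+v)=0.9948498698

sn u = -0.9994891964385089, cn u = -0.03195850751683668, dn u = 0.9765950949244595
sn v = 0.9010851074304788, cn v = 0.433642282494457, dn v = 0.9810193405340344
m = k² = 0.046309318416
D = 1 − m·sn²u·sn²v = 0.9624373501950398
sn(u+v) = (sn u·cn v·dn v + sn v·cn u·dn u)/D = -0.453317500591284/0.9624373501950398 = -0.4710098797593614
cn(u+v) = (cn u·cn v − sn u·sn v·dn u·dn v)/D = 0.8489928720007729/0.9624373501950398 = 0.8821279346948899
dn(u+v) = (dn u·dn v − m·sn u·sn v·cn u·cn v)/D = 0.9574806725608291/0.9624373501950398 = 0.9948498698297544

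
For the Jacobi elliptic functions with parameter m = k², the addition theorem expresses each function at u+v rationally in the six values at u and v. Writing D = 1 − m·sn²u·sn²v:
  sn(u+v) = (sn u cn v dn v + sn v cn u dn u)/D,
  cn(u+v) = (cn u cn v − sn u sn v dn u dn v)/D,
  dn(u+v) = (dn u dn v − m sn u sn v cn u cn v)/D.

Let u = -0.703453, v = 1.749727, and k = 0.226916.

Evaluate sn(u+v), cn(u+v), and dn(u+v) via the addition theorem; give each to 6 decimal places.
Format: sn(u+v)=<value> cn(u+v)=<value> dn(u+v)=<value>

sn(u+v)=0.861588 cn(u+v)=0.507608 dn(u+v)=0.980702

sn u = -0.6447910269860933, cn u = 0.7643589022953936, dn u = 0.9892382871591545
sn v = 0.9881636595855406, cn v = -0.1534033307151832, dn v = 0.9745362189692671
m = k² = 0.051490871056
D = 1 − m·sn²u·sn²v = 0.979096165145313
sn(u+v) = (sn u·cn v·dn v + sn v·cn u·dn u)/D = 0.843577632475189/0.979096165145313 = 0.8615881284245343
cn(u+v) = (cn u·cn v − sn u·sn v·dn u·dn v)/D = 0.4969970609468561/0.979096165145313 = 0.5076080150646837
dn(u+v) = (dn u·dn v − m·sn u·sn v·cn u·cn v)/D = 0.9602016460291869/0.979096165145313 = 0.9807020803586522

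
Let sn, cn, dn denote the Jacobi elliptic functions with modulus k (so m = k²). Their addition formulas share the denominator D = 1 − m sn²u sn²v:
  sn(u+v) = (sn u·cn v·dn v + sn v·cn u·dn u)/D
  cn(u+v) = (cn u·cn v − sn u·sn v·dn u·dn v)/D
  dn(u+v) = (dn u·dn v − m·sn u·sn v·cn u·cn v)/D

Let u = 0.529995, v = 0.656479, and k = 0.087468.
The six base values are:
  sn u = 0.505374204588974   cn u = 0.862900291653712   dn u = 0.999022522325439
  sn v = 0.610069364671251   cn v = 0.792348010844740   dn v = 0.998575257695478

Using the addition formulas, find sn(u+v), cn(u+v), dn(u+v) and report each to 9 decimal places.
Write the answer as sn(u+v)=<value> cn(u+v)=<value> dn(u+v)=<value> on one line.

m = k² = 0.007650651024
D = 1 − m·sn²u·sn²v = 0.9992727512757821
sn(u+v) = (sn u·cn v·dn v + sn v·cn u·dn u)/D = 0.9257761930548264/0.9992727512757821 = 0.9264499526009071
cn(u+v) = (cn u·cn v − sn u·sn v·dn u·dn v)/D = 0.3761442167775332/0.9992727512757821 = 0.3764179662632709
dn(u+v) = (dn u·dn v − m·sn u·sn v·cn u·cn v)/D = 0.9959864218670248/0.9992727512757821 = 0.9967112788729988

sn(u+v)=0.926449953 cn(u+v)=0.376417966 dn(u+v)=0.996711279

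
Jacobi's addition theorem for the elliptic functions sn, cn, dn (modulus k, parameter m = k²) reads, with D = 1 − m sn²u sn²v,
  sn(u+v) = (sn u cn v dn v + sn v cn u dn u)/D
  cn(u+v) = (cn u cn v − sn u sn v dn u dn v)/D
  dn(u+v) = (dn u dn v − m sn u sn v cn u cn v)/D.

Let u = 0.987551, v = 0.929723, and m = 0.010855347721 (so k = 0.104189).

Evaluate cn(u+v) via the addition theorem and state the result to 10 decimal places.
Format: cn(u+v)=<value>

sn u = 0.8338900423635407, cn u = 0.5519306090868057, dn u = 0.9962185947880408
sn v = 0.8007228061102099, cn v = 0.5990350472009055, dn v = 0.9965139325110011
m = k² = 0.010855347721
D = 1 − m·sn²u·sn²v = 0.9951602189849648
cn(u+v) = (cn u·cn v − sn u·sn v·dn u·dn v)/D = -0.3322451993177884/0.9951602189849648 = -0.3338610135126474

cn(u+v)=-0.3338610135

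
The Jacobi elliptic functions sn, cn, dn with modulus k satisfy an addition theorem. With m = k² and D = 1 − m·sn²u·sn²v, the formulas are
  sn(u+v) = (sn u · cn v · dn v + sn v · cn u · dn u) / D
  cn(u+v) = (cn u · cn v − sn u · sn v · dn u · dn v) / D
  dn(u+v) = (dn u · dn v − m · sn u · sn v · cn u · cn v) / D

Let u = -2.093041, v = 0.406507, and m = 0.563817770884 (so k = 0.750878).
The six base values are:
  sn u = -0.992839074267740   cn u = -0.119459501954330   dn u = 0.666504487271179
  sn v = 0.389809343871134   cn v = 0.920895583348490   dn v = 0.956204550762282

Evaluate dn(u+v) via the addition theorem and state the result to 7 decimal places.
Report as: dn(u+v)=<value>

dn(u+v)=0.6698813

m = k² = 0.563817770884
D = 1 − m·sn²u·sn²v = 0.9155497436262289
dn(u+v) = (dn u·dn v − m·sn u·sn v·cn u·cn v)/D = 0.6133096655181884/0.9155497436262289 = 0.669881314246286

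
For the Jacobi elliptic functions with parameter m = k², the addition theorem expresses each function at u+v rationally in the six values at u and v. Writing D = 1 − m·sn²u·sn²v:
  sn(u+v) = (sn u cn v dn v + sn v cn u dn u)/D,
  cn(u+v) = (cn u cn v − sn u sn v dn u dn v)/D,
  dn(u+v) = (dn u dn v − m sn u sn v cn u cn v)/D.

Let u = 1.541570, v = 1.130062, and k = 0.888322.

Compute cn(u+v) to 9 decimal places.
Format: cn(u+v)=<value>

cn(u+v)=-0.204977374

sn u = 0.9435806981316622, cn u = 0.3311426673102772, dn u = 0.5453575931873799
sn v = 0.8328980871530095, cn v = 0.5534263965667502, dn v = 0.6727370051003898
m = k² = 0.789115975684
D = 1 − m·sn²u·sn²v = 0.5126032130119765
cn(u+v) = (cn u·cn v − sn u·sn v·dn u·dn v)/D = -0.1050720607568638/0.5126032130119765 = -0.2049773744871336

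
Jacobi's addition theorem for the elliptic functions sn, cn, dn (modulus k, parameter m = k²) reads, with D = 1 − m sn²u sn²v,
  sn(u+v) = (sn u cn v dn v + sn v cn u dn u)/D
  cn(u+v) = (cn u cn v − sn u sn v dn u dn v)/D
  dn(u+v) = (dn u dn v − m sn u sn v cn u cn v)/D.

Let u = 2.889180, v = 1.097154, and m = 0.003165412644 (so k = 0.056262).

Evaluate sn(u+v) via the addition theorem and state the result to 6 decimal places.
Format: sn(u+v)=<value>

sn(u+v)=-0.745962

sn u = 0.2521433906772917, cn u = -0.9676898834532469, dn u = 0.999899372341776
sn v = 0.8896631817006262, cn v = 0.4566173705919635, dn v = 0.99874650140375
m = k² = 0.003165412644
D = 1 − m·sn²u·sn²v = 0.9998407143156085
sn(u+v) = (sn u·cn v·dn v + sn v·cn u·dn u)/D = -0.7458426955000977/0.9998407143156085 = -0.7459615164907817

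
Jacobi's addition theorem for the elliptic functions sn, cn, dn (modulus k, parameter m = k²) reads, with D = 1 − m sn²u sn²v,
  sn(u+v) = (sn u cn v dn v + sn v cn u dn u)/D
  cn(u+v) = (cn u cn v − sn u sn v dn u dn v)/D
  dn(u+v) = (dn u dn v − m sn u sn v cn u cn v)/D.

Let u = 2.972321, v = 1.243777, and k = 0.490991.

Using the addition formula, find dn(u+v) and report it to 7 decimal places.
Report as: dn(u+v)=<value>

dn(u+v)=0.9317121

sn u = 0.3776615109132149, cn u = -0.9259437257062373, dn u = 0.9826577773549542
sn v = 0.9272887369933376, cn v = 0.3743468955999244, dn v = 0.8903429842327669
m = k² = 0.241072162081
D = 1 − m·sn²u·sn²v = 0.9704346867290978
dn(u+v) = (dn u·dn v − m·sn u·sn v·cn u·cn v)/D = 0.904165778423275/0.9704346867290978 = 0.9317121397121679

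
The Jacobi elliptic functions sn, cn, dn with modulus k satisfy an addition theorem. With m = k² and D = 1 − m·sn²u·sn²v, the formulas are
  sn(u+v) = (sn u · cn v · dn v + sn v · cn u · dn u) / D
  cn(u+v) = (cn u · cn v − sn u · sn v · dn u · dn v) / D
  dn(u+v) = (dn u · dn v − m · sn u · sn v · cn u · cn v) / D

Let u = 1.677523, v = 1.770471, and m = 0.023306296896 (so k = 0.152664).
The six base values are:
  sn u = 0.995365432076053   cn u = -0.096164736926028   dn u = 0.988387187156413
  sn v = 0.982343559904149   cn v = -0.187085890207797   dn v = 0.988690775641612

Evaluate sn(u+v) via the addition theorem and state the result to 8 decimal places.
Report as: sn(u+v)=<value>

sn(u+v)=-0.28380656

m = k² = 0.023306296896
D = 1 − m·sn²u·sn²v = 0.97771743472408
sn(u+v) = (sn u·cn v·dn v + sn v·cn u·dn u)/D = -0.277482622061658/0.97771743472408 = -0.2838065602665313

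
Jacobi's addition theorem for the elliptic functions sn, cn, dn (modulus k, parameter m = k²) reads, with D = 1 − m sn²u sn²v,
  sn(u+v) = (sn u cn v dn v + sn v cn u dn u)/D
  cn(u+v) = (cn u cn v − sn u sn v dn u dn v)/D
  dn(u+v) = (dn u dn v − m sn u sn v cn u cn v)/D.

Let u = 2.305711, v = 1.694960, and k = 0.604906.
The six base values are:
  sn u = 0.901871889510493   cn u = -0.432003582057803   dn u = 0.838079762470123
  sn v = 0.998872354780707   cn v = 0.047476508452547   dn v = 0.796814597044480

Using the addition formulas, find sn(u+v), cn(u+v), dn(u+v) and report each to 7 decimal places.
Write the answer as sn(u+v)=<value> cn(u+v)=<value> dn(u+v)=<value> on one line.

sn(u+v)=-0.4658674 cn(u+v)=-0.8848545 dn(u+v)=0.9594714

m = k² = 0.365911268836
D = 1 − m·sn²u·sn²v = 0.7030485345642576
sn(u+v) = (sn u·cn v·dn v + sn v·cn u·dn u)/D = -0.3275274005947629/0.7030485345642576 = -0.465867410985731
cn(u+v) = (cn u·cn v − sn u·sn v·dn u·dn v)/D = -0.6220956870229754/0.7030485345642576 = -0.8848545391088029
dn(u+v) = (dn u·dn v − m·sn u·sn v·cn u·cn v)/D = 0.6745549673659261/0.7030485345642576 = 0.9594714080216503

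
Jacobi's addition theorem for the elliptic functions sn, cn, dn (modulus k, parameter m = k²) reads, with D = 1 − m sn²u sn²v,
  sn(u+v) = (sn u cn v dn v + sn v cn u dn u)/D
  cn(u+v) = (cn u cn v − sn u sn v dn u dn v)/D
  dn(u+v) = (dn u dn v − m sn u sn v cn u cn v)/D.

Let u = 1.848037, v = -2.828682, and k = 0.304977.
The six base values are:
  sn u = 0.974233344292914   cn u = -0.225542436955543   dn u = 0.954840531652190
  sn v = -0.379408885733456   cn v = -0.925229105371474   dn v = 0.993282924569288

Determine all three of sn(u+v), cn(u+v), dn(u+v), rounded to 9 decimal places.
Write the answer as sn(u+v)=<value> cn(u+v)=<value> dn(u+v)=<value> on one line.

sn(u+v)=-0.824098560 cn(u+v)=0.566446435 dn(u+v)=0.967901170

m = k² = 0.093010970529
D = 1 − m·sn²u·sn²v = 0.9872920601308136
sn(u+v) = (sn u·cn v·dn v + sn v·cn u·dn u)/D = -0.8136259650256878/0.9872920601308136 = -0.8240985599720963
cn(u+v) = (cn u·cn v − sn u·sn v·dn u·dn v)/D = 0.5592480675276082/0.9872920601308136 = 0.5664464347596489
dn(u+v) = (dn u·dn v − m·sn u·sn v·cn u·cn v)/D = 0.9556011401352555/0.9872920601308136 = 0.9679011700029684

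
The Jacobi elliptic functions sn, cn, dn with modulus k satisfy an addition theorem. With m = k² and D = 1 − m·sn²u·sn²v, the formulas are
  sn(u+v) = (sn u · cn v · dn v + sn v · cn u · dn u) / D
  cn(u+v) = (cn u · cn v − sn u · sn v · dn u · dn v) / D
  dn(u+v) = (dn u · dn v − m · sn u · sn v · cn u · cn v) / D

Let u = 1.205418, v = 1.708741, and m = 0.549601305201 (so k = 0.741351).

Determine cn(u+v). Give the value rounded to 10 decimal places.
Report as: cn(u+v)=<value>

sn u = 0.8846815032394824, cn u = 0.4661959221463972, dn u = 0.7548829669682171
sn v = 0.9918445685447412, cn v = 0.1274533320407759, dn v = 0.6777363881163294
m = k² = 0.549601305201
D = 1 − m·sn²u·sn²v = 0.5768358294820917
cn(u+v) = (cn u·cn v − sn u·sn v·dn u·dn v)/D = -0.3895038874845595/0.5768358294820917 = -0.6752421877716455

cn(u+v)=-0.6752421878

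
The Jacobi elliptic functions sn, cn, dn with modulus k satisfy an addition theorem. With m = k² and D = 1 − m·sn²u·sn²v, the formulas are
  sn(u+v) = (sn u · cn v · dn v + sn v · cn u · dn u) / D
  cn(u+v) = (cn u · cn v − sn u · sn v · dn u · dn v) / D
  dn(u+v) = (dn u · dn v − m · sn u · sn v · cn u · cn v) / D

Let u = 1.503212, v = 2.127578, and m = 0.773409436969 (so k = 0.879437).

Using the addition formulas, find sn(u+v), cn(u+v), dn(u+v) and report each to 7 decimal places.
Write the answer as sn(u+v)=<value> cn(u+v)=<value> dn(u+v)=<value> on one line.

sn(u+v)=0.6585630 cn(u+v)=-0.7525256 dn(u+v)=0.8152105

sn u = 0.938432692294791, cn u = 0.3454621282171898, dn u = 0.5647055890649764
sn v = 0.9993934338605257, cn v = 0.03482476642372659, dn v = 0.476999503594198
m = k² = 0.773409436969
D = 1 − m·sn²u·sn²v = 0.3197184253386058
sn(u+v) = (sn u·cn v·dn v + sn v·cn u·dn u)/D = 0.2105547403760926/0.3197184253386058 = 0.6585630470095656
cn(u+v) = (cn u·cn v − sn u·sn v·dn u·dn v)/D = -0.2405962859359095/0.3197184253386058 = -0.7525255564520561
dn(u+v) = (dn u·dn v − m·sn u·sn v·cn u·cn v)/D = 0.2606378328609261/0.3197184253386058 = 0.815210548422072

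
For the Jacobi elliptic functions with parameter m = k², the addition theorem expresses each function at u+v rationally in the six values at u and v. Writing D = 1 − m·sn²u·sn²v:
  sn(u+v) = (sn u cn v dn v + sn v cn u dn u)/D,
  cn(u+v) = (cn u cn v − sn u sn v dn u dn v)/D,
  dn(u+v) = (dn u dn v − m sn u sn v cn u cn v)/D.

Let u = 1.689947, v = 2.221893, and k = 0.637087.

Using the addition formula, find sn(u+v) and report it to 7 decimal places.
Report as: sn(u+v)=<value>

sn u = 0.9975017719354218, cn u = 0.0706414537342893, dn u = 0.7721046445390349
sn v = 0.9415064007426894, cn v = -0.336995099905839, dn v = 0.800133852638191
m = k² = 0.405879845569
D = 1 − m·sn²u·sn²v = 0.6420095907175712
sn(u+v) = (sn u·cn v·dn v + sn v·cn u·dn u)/D = -0.2176153605669818/0.6420095907175712 = -0.3389596724306783

sn(u+v)=-0.3389597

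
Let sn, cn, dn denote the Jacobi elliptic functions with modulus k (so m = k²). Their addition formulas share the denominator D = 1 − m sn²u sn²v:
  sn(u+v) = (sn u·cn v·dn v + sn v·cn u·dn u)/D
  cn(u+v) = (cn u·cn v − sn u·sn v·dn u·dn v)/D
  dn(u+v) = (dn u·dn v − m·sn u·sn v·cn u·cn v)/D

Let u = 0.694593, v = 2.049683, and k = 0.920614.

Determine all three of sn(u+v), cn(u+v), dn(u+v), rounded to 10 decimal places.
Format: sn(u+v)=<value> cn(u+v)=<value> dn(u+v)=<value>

sn u = 0.6069126328683118, cn u = 0.7947685550302388, dn u = 0.8293480899267422
sn v = 0.991356566884466, cn v = 0.1311951115516321, dn v = 0.4087269076464949
m = k² = 0.847530136996
D = 1 − m·sn²u·sn²v = 0.6931915755773659
sn(u+v) = (sn u·cn v·dn v + sn v·cn u·dn u)/D = 0.6859870116857248/0.6931915755773659 = 0.9896066770782084
cn(u+v) = (cn u·cn v − sn u·sn v·dn u·dn v)/D = -0.09968139369972832/0.6931915755773659 = -0.143800642148172
dn(u+v) = (dn u·dn v − m·sn u·sn v·cn u·cn v)/D = 0.2858065270736765/0.6931915755773659 = 0.4123052517417361

sn(u+v)=0.9896066771 cn(u+v)=-0.1438006421 dn(u+v)=0.4123052517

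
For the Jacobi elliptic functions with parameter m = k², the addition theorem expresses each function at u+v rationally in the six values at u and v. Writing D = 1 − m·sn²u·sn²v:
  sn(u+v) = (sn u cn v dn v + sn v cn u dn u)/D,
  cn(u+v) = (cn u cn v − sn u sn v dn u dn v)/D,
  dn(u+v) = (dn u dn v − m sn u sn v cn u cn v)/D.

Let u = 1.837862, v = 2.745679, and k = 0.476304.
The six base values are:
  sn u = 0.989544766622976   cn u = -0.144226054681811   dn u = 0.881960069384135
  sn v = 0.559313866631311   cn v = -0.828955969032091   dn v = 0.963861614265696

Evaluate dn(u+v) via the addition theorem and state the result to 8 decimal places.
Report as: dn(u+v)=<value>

dn(u+v)=0.89744295

m = k² = 0.226865500416
D = 1 − m·sn²u·sn²v = 0.9305054858171622
dn(u+v) = (dn u·dn v − m·sn u·sn v·cn u·cn v)/D = 0.8350755902694709/0.9305054858171622 = 0.8974429522423658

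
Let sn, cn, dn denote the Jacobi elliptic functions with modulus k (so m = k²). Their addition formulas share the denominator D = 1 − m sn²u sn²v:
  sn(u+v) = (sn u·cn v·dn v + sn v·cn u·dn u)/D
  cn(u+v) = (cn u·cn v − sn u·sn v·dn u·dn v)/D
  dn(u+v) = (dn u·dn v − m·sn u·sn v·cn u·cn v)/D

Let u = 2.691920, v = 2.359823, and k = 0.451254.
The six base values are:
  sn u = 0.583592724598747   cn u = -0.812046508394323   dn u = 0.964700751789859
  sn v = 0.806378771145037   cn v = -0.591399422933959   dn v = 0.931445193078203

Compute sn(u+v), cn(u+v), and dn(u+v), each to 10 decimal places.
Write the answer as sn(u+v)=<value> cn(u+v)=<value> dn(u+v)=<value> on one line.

sn(u+v)=-0.9981928715 cn(u+v)=0.0600915239 dn(u+v)=0.8928074452

m = k² = 0.203630172516
D = 1 − m·sn²u·sn²v = 0.9549037905116576
sn(u+v) = (sn u·cn v·dn v + sn v·cn u·dn u)/D = -0.9531781566768338/0.9549037905116576 = -0.9981928715207014
cn(u+v) = (cn u·cn v − sn u·sn v·dn u·dn v)/D = 0.0573816239547554/0.9549037905116576 = 0.06009152390526077
dn(u+v) = (dn u·dn v − m·sn u·sn v·cn u·cn v)/D = 0.8525452136450737/0.9549037905116576 = 0.8928074452278192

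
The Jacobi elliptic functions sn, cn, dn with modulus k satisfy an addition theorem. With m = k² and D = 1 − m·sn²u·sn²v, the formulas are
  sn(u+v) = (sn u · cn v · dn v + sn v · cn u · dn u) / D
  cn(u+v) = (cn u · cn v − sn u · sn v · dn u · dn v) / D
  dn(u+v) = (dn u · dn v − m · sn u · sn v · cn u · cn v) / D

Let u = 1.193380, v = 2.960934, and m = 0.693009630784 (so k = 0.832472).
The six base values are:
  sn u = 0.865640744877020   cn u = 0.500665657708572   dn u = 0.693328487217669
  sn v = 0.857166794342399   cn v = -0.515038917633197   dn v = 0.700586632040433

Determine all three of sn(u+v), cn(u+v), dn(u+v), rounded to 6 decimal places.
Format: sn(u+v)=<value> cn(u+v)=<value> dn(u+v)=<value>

sn(u+v)=-0.023937 cn(u+v)=-0.999713 dn(u+v)=0.999801

m = k² = 0.693009630784
D = 1 − m·sn²u·sn²v = 0.6184553858700471
sn(u+v) = (sn u·cn v·dn v + sn v·cn u·dn u)/D = -0.01480393630390292/0.6184553858700471 = -0.02393695105925328
cn(u+v) = (cn u·cn v − sn u·sn v·dn u·dn v)/D = -0.6182781799332553/0.6184553858700471 = -0.9997134701373124
dn(u+v) = (dn u·dn v − m·sn u·sn v·cn u·cn v)/D = 0.6183325858513906/0.6184553858700471 = 0.9998014407805928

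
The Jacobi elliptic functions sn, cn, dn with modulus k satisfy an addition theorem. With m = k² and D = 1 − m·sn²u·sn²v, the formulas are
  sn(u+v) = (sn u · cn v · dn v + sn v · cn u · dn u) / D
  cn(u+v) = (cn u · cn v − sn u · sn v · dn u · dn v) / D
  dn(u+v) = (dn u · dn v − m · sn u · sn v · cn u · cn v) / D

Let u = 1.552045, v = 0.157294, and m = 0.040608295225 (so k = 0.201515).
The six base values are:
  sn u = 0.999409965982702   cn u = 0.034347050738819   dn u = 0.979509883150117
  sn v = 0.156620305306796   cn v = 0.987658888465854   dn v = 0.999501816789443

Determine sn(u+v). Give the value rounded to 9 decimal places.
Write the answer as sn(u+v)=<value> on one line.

m = k² = 0.040608295225
D = 1 − m·sn²u·sn²v = 0.9990050569058963
sn(u+v) = (sn u·cn v·dn v + sn v·cn u·dn u)/D = 0.9918536114703352/0.9990050569058963 = 0.9928414321968395

sn(u+v)=0.992841432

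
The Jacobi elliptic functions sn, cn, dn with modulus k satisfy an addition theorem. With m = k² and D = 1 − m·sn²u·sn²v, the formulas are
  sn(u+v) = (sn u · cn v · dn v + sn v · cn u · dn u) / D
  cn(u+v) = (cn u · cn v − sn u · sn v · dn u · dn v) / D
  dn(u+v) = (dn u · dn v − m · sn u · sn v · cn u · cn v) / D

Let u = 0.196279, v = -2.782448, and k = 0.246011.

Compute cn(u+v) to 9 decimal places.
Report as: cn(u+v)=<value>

cn(u+v)=-0.823878422

sn u = 0.194946908278929, cn u = 0.9808137962694483, dn u = 0.9988493010840116
sn v = -0.3965021005789378, cn v = -0.9180338143208505, dn v = 0.9952312253003924
m = k² = 0.060521412121
D = 1 − m·sn²u·sn²v = 0.9996383964033081
cn(u+v) = (cn u·cn v − sn u·sn v·dn u·dn v)/D = -0.8235805044484149/0.9996383964033081 = -0.8238784218489923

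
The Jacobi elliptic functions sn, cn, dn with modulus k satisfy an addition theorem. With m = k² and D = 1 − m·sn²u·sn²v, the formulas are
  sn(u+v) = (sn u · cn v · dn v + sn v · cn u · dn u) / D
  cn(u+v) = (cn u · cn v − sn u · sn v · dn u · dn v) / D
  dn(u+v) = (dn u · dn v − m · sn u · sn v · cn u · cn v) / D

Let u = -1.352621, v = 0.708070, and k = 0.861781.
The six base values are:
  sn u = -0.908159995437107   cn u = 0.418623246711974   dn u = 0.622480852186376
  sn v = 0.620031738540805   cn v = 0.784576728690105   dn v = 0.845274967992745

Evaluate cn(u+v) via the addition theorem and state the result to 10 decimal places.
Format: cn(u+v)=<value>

m = k² = 0.742666491961
D = 1 − m·sn²u·sn²v = 0.7645241321876201
cn(u+v) = (cn u·cn v − sn u·sn v·dn u·dn v)/D = 0.6247206637605073/0.7645241321876201 = 0.8171366180069723

cn(u+v)=0.8171366180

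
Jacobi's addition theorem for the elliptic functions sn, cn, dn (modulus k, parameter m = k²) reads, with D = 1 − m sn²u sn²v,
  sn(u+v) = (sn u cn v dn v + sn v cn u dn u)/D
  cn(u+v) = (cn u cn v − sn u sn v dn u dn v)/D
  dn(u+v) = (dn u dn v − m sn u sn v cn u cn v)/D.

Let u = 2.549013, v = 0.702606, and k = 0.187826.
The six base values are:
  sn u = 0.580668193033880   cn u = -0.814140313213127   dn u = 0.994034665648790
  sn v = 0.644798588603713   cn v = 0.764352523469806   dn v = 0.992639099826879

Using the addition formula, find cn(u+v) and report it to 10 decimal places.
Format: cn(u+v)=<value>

m = k² = 0.035278606276
D = 1 − m·sn²u·sn²v = 0.9950544379980878
cn(u+v) = (cn u·cn v − sn u·sn v·dn u·dn v)/D = -0.9917311455942344/0.9950544379980878 = -0.9966601903604999

cn(u+v)=-0.9966601904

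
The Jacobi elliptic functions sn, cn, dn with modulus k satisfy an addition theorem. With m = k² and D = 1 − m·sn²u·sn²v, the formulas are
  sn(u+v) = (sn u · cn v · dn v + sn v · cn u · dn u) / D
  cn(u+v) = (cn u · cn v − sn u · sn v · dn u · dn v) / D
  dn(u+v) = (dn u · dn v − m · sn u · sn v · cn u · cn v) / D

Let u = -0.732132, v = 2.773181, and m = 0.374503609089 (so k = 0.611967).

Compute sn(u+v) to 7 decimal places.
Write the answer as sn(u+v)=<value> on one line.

sn(u+v)=0.9752005

sn u = -0.6520322142862836, cn u = 0.7581912631605075, dn u = 0.9169412660794028
sn v = 0.6624970135491467, cn v = -0.7490645546536438, dn v = 0.9141277302699368
m = k² = 0.374503609089
D = 1 − m·sn²u·sn²v = 0.9301185410969193
sn(u+v) = (sn u·cn v·dn v + sn v·cn u·dn u)/D = 0.9070520739369168/0.9301185410969193 = 0.9752005081709268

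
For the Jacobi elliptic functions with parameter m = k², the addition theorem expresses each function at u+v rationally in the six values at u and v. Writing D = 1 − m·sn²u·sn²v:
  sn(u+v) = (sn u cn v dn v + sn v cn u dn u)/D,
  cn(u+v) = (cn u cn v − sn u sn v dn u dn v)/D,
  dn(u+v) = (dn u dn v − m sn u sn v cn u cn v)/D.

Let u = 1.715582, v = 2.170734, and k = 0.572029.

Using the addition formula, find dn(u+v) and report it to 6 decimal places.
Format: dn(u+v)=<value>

dn(u+v)=0.972173

sn u = 0.9999285077939029, cn u = 0.01195739524556327, dn u = 0.820261914538423
sn v = 0.9340842712896218, cn v = -0.3570526209529013, dn v = 0.8452802020813762
m = k² = 0.327217176841
D = 1 − m·sn²u·sn²v = 0.7145394408184915
dn(u+v) = (dn u·dn v − m·sn u·sn v·cn u·cn v)/D = 0.6946560048468985/0.7145394408184915 = 0.9721730742409167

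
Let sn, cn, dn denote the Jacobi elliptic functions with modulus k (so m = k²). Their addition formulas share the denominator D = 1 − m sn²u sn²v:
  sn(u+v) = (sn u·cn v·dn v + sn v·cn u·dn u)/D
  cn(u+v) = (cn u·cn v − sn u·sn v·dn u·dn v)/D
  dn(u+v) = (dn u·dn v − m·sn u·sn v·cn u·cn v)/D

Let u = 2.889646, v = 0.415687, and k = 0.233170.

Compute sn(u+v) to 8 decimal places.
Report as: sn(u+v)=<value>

sn u = 0.2914801656683105, cn u = -0.9565768725105026, dn u = 0.9976877448498923
sn v = 0.4032434741836187, cn v = 0.9150927278305326, dn v = 0.9955699044295508
m = k² = 0.0543682489
D = 1 − m·sn²u·sn²v = 0.9992488994908401
sn(u+v) = (sn u·cn v·dn v + sn v·cn u·dn u)/D = -0.1192917329918658/0.9992488994908401 = -0.1193814004225073

sn(u+v)=-0.11938140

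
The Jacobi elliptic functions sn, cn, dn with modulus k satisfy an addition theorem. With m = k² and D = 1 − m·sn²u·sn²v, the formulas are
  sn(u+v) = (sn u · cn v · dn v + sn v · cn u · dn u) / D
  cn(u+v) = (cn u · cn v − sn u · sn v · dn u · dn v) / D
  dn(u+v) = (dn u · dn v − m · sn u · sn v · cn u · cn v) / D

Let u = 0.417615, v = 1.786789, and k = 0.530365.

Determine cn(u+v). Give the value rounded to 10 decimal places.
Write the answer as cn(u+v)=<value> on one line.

sn u = 0.4025717338174606, cn u = 0.9153884416635397, dn u = 0.9769408876708163
sn v = 0.9974827841609061, cn v = -0.07090906361395036, dn v = 0.8486031491724756
m = k² = 0.281287033225
D = 1 − m·sn²u·sn²v = 0.9546427112795957
cn(u+v) = (cn u·cn v − sn u·sn v·dn u·dn v)/D = -0.3978153294354858/0.9546427112795957 = -0.4167164581419757

cn(u+v)=-0.4167164581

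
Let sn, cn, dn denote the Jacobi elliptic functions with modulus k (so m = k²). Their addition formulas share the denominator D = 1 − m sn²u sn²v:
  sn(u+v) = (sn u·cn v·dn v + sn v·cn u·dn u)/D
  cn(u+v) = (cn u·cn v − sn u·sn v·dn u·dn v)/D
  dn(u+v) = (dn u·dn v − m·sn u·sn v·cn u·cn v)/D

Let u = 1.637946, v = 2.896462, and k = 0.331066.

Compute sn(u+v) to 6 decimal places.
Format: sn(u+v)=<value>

sn(u+v)=-0.955791

sn u = 0.9997992754239407, cn u = -0.02003519058464923, dn u = 0.9436309129847369
sn v = 0.3299773609408976, cn v = -0.9439888459438918, dn v = 0.9940149325839162
m = k² = 0.109604696356
D = 1 − m·sn²u·sn²v = 0.9880704767391258
sn(u+v) = (sn u·cn v·dn v + sn v·cn u·dn u)/D = -0.9443891556614602/0.9880704767391258 = -0.9557912900891193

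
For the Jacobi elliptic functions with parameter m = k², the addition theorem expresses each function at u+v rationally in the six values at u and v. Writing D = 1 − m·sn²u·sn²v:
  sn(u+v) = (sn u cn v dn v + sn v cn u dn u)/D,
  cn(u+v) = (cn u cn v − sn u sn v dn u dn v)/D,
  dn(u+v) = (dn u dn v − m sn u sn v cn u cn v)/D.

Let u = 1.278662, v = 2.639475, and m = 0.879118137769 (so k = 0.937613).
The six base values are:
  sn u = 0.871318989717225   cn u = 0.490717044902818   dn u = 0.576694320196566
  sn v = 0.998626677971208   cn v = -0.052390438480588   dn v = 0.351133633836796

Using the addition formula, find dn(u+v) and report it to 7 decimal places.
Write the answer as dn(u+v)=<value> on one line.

m = k² = 0.879118137769
D = 1 − m·sn²u·sn²v = 0.3344082554095361
dn(u+v) = (dn u·dn v − m·sn u·sn v·cn u·cn v)/D = 0.2221625334147547/0.3344082554095361 = 0.6643452421432639

dn(u+v)=0.6643452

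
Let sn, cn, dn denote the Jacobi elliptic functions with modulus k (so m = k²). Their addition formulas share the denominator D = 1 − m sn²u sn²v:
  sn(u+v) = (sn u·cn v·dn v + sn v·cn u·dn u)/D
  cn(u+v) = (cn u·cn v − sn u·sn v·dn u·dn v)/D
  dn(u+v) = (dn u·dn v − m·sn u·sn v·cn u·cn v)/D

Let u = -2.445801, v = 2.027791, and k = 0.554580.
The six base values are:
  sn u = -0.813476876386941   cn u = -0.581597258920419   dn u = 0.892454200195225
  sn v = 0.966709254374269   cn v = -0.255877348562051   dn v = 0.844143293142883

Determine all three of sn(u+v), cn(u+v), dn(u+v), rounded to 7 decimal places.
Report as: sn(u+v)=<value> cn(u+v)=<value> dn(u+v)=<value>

m = k² = 0.3075589764
D = 1 − m·sn²u·sn²v = 0.8097999688121146
sn(u+v) = (sn u·cn v·dn v + sn v·cn u·dn u)/D = -0.3260607061139679/0.8097999688121146 = -0.4026435152773126
cn(u+v) = (cn u·cn v − sn u·sn v·dn u·dn v)/D = 0.7412559648438334/0.8097999688121146 = 0.9153568700813517
dn(u+v) = (dn u·dn v − m·sn u·sn v·cn u·cn v)/D = 0.7893526951089044/0.8097999688121146 = 0.9747502167316652

sn(u+v)=-0.4026435 cn(u+v)=0.9153569 dn(u+v)=0.9747502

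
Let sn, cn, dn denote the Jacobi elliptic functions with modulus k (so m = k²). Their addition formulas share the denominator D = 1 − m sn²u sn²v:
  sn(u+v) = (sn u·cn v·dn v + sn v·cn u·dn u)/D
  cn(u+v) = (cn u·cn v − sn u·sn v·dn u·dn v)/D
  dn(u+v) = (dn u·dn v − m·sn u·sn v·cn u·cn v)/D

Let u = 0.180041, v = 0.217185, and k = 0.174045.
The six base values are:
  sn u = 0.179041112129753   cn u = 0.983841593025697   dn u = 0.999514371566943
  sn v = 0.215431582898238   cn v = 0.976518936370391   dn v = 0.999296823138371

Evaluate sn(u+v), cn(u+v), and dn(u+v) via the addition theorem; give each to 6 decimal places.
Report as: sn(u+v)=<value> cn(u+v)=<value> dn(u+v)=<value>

sn(u+v)=0.386579 cn(u+v)=0.922256 dn(u+v)=0.997734

m = k² = 0.030291662025
D = 1 − m·sn²u·sn²v = 0.9999549341692591
sn(u+v) = (sn u·cn v·dn v + sn v·cn u·dn u)/D = 0.3865617175173168/0.9999549341692591 = 0.3865791390273642
cn(u+v) = (cn u·cn v − sn u·sn v·dn u·dn v)/D = 0.9222146761570808/0.9999549341692591 = 0.9222562384006203
dn(u+v) = (dn u·dn v − m·sn u·sn v·cn u·cn v)/D = 0.9976890239352125/0.9999549341692591 = 0.9977339876462242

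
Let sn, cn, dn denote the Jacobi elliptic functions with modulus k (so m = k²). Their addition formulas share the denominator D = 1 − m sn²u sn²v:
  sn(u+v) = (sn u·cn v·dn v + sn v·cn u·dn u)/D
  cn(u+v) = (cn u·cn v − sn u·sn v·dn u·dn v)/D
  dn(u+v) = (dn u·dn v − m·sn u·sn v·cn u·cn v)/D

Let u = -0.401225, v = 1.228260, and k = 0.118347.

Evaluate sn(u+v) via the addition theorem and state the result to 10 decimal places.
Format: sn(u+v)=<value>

sn(u+v)=0.7351473930

sn u = -0.3904119592121361, cn u = 0.9206402674791829, dn u = 0.9989320210149799
sn v = 0.9408284936273691, cn v = 0.3388830854127357, dn v = 0.9937818988614397
m = k² = 0.014006012409
D = 1 − m·sn²u·sn²v = 0.9981103487647385
sn(u+v) = (sn u·cn v·dn v + sn v·cn u·dn u)/D = 0.7337582208301625/0.9981103487647385 = 0.7351473930094621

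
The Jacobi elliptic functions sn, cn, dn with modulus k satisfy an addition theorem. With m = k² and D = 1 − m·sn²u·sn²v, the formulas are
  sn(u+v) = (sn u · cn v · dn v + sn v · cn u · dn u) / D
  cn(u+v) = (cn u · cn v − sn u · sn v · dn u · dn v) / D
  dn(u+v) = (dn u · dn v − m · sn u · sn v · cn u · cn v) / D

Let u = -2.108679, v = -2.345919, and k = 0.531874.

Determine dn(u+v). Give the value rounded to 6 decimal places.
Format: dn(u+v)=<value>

dn(u+v)=0.893776

sn u = -0.9409848077700857, cn u = -0.3384488019566548, dn u = 0.8657450033259966
sn v = -0.8506499612423085, cn v = -0.5257324827690021, dn v = 0.8917955570112972
m = k² = 0.282889951876
D = 1 − m·sn²u·sn²v = 0.8187472859017779
dn(u+v) = (dn u·dn v − m·sn u·sn v·cn u·cn v)/D = 0.7317764764222847/0.8187472859017779 = 0.8937757584335653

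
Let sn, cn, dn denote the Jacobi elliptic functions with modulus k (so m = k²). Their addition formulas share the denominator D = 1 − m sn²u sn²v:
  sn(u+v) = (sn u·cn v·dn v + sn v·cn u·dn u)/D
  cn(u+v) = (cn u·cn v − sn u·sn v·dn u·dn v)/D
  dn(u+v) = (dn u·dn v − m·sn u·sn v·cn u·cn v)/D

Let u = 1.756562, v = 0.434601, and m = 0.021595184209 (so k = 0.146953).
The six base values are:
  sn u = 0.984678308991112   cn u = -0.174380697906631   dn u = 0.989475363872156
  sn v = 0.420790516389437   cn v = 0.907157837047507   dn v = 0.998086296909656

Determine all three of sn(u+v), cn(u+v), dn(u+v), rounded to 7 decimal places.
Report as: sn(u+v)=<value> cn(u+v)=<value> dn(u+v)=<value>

sn(u+v)=0.8219913 cn(u+v)=-0.5695001 dn(u+v)=0.9926776

m = k² = 0.021595184209
D = 1 − m·sn²u·sn²v = 0.9962925308845412
sn(u+v) = (sn u·cn v·dn v + sn v·cn u·dn u)/D = 0.8189437432767788/0.9962925308845412 = 0.8219912504510033
cn(u+v) = (cn u·cn v − sn u·sn v·dn u·dn v)/D = -0.5673887137088135/0.9962925308845412 = -0.5695001178068324
dn(u+v) = (dn u·dn v − m·sn u·sn v·cn u·cn v)/D = 0.9889972647266885/0.9962925308845412 = 0.9926775862192044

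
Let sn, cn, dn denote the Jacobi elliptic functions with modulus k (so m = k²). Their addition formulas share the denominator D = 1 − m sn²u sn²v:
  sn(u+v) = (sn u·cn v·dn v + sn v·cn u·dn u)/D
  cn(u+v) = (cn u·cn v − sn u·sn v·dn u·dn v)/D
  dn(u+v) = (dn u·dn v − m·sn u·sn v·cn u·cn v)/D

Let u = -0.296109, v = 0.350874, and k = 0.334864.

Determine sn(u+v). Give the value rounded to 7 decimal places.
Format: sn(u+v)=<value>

sn u = -0.2913449054992148, cn u = 0.9566180774162976, dn u = 0.9952295548283613
sn v = 0.3429793684367474, cn v = 0.9393429367524567, dn v = 0.9933826785219682
m = k² = 0.112133898496
D = 1 − m·sn²u·sn²v = 0.998880335856097
sn(u+v) = (sn u·cn v·dn v + sn v·cn u·dn u)/D = 0.05467328132692733/0.998880335856097 = 0.05473456565752616

sn(u+v)=0.0547346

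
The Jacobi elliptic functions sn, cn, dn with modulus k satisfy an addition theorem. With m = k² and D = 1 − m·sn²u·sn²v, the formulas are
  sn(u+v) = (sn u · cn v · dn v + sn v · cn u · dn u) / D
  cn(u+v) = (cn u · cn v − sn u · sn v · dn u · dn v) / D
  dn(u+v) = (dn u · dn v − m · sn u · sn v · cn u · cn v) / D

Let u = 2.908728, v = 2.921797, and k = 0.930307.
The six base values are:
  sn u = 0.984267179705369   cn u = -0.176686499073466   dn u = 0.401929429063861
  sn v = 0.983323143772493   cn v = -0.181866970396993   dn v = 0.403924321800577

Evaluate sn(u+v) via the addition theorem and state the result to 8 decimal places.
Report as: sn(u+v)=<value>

m = k² = 0.865471114249
D = 1 − m·sn²u·sn²v = 0.1892795889398427
sn(u+v) = (sn u·cn v·dn v + sn v·cn u·dn u)/D = -0.1421359402963421/0.1892795889398427 = -0.750931154766593

sn(u+v)=-0.75093115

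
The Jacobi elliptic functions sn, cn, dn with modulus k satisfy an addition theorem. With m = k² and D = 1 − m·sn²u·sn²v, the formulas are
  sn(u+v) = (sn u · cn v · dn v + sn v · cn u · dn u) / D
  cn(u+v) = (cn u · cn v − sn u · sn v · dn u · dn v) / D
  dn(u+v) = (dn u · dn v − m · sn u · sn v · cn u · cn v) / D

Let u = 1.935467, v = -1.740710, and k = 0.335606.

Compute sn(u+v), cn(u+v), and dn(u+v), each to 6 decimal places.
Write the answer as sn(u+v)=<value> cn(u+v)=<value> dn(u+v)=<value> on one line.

sn u = 0.9554706737911345, cn u = -0.2950860747733031, dn u = 0.9471937921872939
sn v = -0.993330269378854, cn v = -0.115303841808213, dn v = 0.9427969263563129
m = k² = 0.112631387236
D = 1 − m·sn²u·sn²v = 0.8985431215007207
sn(u+v) = (sn u·cn v·dn v + sn v·cn u·dn u)/D = 0.1737720749450817/0.8985431215007207 = 0.1933931391682712
cn(u+v) = (cn u·cn v − sn u·sn v·dn u·dn v)/D = 0.8815798359567554/0.8985431215007207 = 0.9811213450550557
dn(u+v) = (dn u·dn v − m·sn u·sn v·cn u·cn v)/D = 0.8966485605589196/0.8985431215007207 = 0.9978915191753548

sn(u+v)=0.193393 cn(u+v)=0.981121 dn(u+v)=0.997892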